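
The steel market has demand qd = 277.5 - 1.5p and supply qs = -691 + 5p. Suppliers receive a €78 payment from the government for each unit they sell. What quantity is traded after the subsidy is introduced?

Pre-subsidy: 277.5 - 1.5p = -691 + 5p gives p* = 149, q* = 54.
With the subsidy, sellers receive ps = pb + 78 for each unit, where pb is the price buyers pay.
Supply in terms of pb becomes qs = -691 + 5(pb + 78) = -301 + 5pb. Setting this equal to demand: 277.5 - 1.5pb = -301 + 5pb, so pb = 89.
Sellers receive ps = 89 + 78 = 167; q' = 277.5 − 1.5·89 = 144.

q' = 144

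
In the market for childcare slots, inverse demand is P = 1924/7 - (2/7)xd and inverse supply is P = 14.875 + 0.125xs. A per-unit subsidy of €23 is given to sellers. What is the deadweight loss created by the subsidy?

Deadweight loss = €644

Pre-subsidy: 1924/7 - (2/7)x = 14.875 + 0.125x gives x* = 633 and P* = 94.
With the subsidy, sellers receive Ps = Pb + 23 for each unit, where Pb is the price buyers pay.
On the curves, Pb = 1924/7 - (2/7)x and Ps = 14.875 + 0.125x; the wedge Ps − Pb = 23 gives 14.875 + 0.125x − (1924/7 - (2/7)x) = 23, so x' = 689.
Then Pb = 1924/7 − (2/7)·689 = 78 and Ps = 14.875 + 0.125·689 = 101.
The subsidy expands output by 689 − 633 = 56 past the efficient level; on those units the gap between marginal cost and willingness to pay runs from 0 up to 23.
DWL = ½ × 23 × 56 = 644.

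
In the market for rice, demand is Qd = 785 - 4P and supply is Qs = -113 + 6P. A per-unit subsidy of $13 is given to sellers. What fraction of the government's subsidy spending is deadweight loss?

Pre-subsidy: 785 - 4P = -113 + 6P gives P* = 89.8, Q* = 425.8.
With the subsidy, sellers receive Ps = Pb + 13 for each unit, where Pb is the price buyers pay.
Supply in terms of Pb becomes Qs = -113 + 6(Pb + 13) = -35 + 6Pb. Setting this equal to demand: 785 - 4Pb = -35 + 6Pb, so Pb = 82.
Sellers receive Ps = 82 + 13 = 95; Q' = 785 − 4·82 = 457.
ΔCS = ½(425.8 + 457)(89.8 − 82) = 3442.92; ΔPS = ½(425.8 + 457)(95 − 89.8) = 2295.28.
Government spending = 13 × 457 = 5941.
DWL = ½ × 13 × (457 − 425.8) = 202.8; fraction = 202.8 / 5941 = 78/2285.

DWL / government spending = 78/2285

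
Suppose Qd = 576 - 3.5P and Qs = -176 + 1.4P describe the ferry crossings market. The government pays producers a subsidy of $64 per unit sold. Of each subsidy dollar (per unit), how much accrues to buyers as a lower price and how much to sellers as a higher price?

Pre-subsidy: 576 - 3.5P = -176 + 1.4P gives P* = 7520/49, Q* = 272/7.
With the subsidy, sellers receive Ps = Pb + 64 for each unit, where Pb is the price buyers pay.
Supply in terms of Pb becomes Qs = -176 + 1.4(Pb + 64) = -86.4 + 1.4Pb. Setting this equal to demand: 576 - 3.5Pb = -86.4 + 1.4Pb, so Pb = 6624/49.
Sellers receive Ps = 6624/49 + 64 = 9760/49; Q' = 576 − 3.5·(6624/49) = 720/7.
Buyers' price falls by P* − Pb = 7520/49 − 6624/49 = 128/7; sellers' price rises by Ps − P* = 9760/49 − 7520/49 = 320/7.

Buyers gain 128/7 per unit; sellers gain 320/7 per unit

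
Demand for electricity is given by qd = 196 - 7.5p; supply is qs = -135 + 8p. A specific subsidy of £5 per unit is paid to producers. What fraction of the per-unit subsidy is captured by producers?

Producer share = 15/31

Pre-subsidy: 196 - 7.5p = -135 + 8p gives p* = 662/31, q* = 1111/31.
With the subsidy, sellers receive ps = pb + 5 for each unit, where pb is the price buyers pay.
Supply in terms of pb becomes qs = -135 + 8(pb + 5) = -95 + 8pb. Setting this equal to demand: 196 - 7.5pb = -95 + 8pb, so pb = 582/31.
Sellers receive ps = 582/31 + 5 = 737/31; q' = 196 − 7.5·(582/31) = 1711/31.
Buyers' price falls by p* − pb = 662/31 − 582/31 = 80/31; sellers' price rises by ps − p* = 737/31 − 662/31 = 75/31.
So producers capture (75/31)/5 = 15/31 of each unit of subsidy.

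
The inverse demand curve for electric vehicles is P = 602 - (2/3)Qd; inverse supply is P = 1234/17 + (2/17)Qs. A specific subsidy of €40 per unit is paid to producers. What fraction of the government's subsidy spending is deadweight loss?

Pre-subsidy: 602 - (2/3)Q = 1234/17 + (2/17)Q gives Q* = 675 and P* = 152.
With the subsidy, sellers receive Ps = Pb + 40 for each unit, where Pb is the price buyers pay.
On the curves, Pb = 602 - (2/3)Q and Ps = 1234/17 + (2/17)Q; the wedge Ps − Pb = 40 gives 1234/17 + (2/17)Q − (602 - (2/3)Q) = 40, so Q' = 726.
Then Pb = 602 − (2/3)·726 = 118 and Ps = 1234/17 + (2/17)·726 = 158.
ΔCS = ½(675 + 726)(152 − 118) = 23817; ΔPS = ½(675 + 726)(158 − 152) = 4203.
Government spending = 40 × 726 = 29040.
DWL = ½ × 40 × (726 − 675) = 1020; fraction = 1020 / 29040 = 17/484.

DWL / government spending = 17/484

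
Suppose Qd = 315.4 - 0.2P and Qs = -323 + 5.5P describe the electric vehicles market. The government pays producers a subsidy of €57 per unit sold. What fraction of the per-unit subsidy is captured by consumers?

Pre-subsidy: 315.4 - 0.2P = -323 + 5.5P gives P* = 112, Q* = 293.
With the subsidy, sellers receive Ps = Pb + 57 for each unit, where Pb is the price buyers pay.
Supply in terms of Pb becomes Qs = -323 + 5.5(Pb + 57) = -9.5 + 5.5Pb. Setting this equal to demand: 315.4 - 0.2Pb = -9.5 + 5.5Pb, so Pb = 57.
Sellers receive Ps = 57 + 57 = 114; Q' = 315.4 − 0.2·57 = 304.
Buyers' price falls by P* − Pb = 112 − 57 = 55; sellers' price rises by Ps − P* = 114 − 112 = 2.
So consumers capture 55/57 = 55/57 of each unit of subsidy.

Consumer share = 55/57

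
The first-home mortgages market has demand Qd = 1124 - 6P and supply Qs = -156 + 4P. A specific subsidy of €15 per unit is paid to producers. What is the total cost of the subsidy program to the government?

Government cost = €5880

Pre-subsidy: 1124 - 6P = -156 + 4P gives P* = 128, Q* = 356.
With the subsidy, sellers receive Ps = Pb + 15 for each unit, where Pb is the price buyers pay.
Supply in terms of Pb becomes Qs = -156 + 4(Pb + 15) = -96 + 4Pb. Setting this equal to demand: 1124 - 6Pb = -96 + 4Pb, so Pb = 122.
Sellers receive Ps = 122 + 15 = 137; Q' = 1124 − 6·122 = 392.
Government outlay = subsidy × quantity = 15 × 392 = 5880.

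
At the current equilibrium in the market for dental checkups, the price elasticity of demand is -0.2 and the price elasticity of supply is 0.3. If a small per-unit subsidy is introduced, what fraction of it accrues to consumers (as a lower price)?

For a small subsidy around the equilibrium, the benefit split depends on the relative slopes, which at a point are proportional to the elasticities.
Buyer share = εs/(εs + |εd|) = 0.3/(0.3 + 0.2) = 0.6; seller share = |εd|/(εs + |εd|) = 0.4.

Consumer share = 0.6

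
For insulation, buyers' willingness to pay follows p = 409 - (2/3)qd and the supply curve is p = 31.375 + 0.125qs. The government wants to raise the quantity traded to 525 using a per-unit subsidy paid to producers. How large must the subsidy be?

At q = 525, from the demand curve buyers pay pb = 409 − (2/3)·525 = 59; from the supply curve sellers need ps = 31.375 + 0.125·525 = 97.
The subsidy must fill the gap: s = ps − pb = 97 − 59 = 38.

Required subsidy s = 38 per unit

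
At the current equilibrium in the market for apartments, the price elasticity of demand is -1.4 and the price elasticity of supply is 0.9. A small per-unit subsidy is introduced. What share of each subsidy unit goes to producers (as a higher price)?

For a small subsidy around the equilibrium, the benefit split depends on the relative slopes, which at a point are proportional to the elasticities.
Buyer share = εs/(εs + |εd|) = 0.9/(0.9 + 1.4) = 9/23; seller share = |εd|/(εs + |εd|) = 14/23.
So producers capture 14/23 of the subsidy.

Producer share = 14/23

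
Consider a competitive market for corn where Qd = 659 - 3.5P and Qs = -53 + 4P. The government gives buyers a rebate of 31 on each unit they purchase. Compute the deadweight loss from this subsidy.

Deadweight loss = 13454/15

Pre-subsidy: 659 - 3.5P = -53 + 4P gives P* = 1424/15, Q* = 4901/15.
With the rebate, buyers effectively pay Pb = Ps − 31, where Ps is the price sellers receive.
Demand in terms of Ps becomes Qd = 659 − 3.5(Ps − 31) = 767.5 - 3.5Ps. Setting this equal to supply: 767.5 - 3.5Ps = -53 + 4Ps, so Ps = 109.4.
Buyers pay Pb = 109.4 − 31 = 78.4; Q' = -53 + 4·109.4 = 384.6.
The subsidy expands output by 384.6 − 4901/15 = 868/15 past the efficient level; on those units the gap between marginal cost and willingness to pay runs from 0 up to 31.
DWL = ½ × 31 × 868/15 = 13454/15.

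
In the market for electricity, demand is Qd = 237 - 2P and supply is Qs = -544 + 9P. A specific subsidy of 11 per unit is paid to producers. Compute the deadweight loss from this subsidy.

Pre-subsidy: 237 - 2P = -544 + 9P gives P* = 71, Q* = 95.
With the subsidy, sellers receive Ps = Pb + 11 for each unit, where Pb is the price buyers pay.
Supply in terms of Pb becomes Qs = -544 + 9(Pb + 11) = -445 + 9Pb. Setting this equal to demand: 237 - 2Pb = -445 + 9Pb, so Pb = 62.
Sellers receive Ps = 62 + 11 = 73; Q' = 237 − 2·62 = 113.
The subsidy expands output by 113 − 95 = 18 past the efficient level; on those units the gap between marginal cost and willingness to pay runs from 0 up to 11.
DWL = ½ × 11 × 18 = 99.

Deadweight loss = 99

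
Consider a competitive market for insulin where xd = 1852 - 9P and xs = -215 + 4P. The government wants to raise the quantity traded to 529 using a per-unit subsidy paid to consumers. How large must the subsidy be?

At x = 529, invert demand for the buyer price: Pb = (1852 − 529)/9 = 147; invert supply for the seller price: Ps = (529 − (-215))/4 = 186.
The subsidy must fill the gap: s = Ps − Pb = 186 − 147 = 39.

Required subsidy s = 39 per unit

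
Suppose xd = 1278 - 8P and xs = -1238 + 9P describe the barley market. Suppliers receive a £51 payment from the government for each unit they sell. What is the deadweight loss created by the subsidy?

Deadweight loss = £5508

Pre-subsidy: 1278 - 8P = -1238 + 9P gives P* = 148, x* = 94.
With the subsidy, sellers receive Ps = Pb + 51 for each unit, where Pb is the price buyers pay.
Supply in terms of Pb becomes xs = -1238 + 9(Pb + 51) = -779 + 9Pb. Setting this equal to demand: 1278 - 8Pb = -779 + 9Pb, so Pb = 121.
Sellers receive Ps = 121 + 51 = 172; x' = 1278 − 8·121 = 310.
The subsidy expands output by 310 − 94 = 216 past the efficient level; on those units the gap between marginal cost and willingness to pay runs from 0 up to 51.
DWL = ½ × 51 × 216 = 5508.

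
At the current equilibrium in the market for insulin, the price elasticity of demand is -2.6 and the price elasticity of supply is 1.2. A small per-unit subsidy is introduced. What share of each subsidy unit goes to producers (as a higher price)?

Producer share = 13/19

For a small subsidy around the equilibrium, the benefit split depends on the relative slopes, which at a point are proportional to the elasticities.
Buyer share = εs/(εs + |εd|) = 1.2/(1.2 + 2.6) = 6/19; seller share = |εd|/(εs + |εd|) = 13/19.
So producers capture 13/19 of the subsidy.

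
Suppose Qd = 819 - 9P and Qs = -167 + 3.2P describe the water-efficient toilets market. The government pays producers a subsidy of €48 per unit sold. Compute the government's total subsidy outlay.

Pre-subsidy: 819 - 9P = -167 + 3.2P gives P* = 4930/61, Q* = 5589/61.
With the subsidy, sellers receive Ps = Pb + 48 for each unit, where Pb is the price buyers pay.
Supply in terms of Pb becomes Qs = -167 + 3.2(Pb + 48) = -13.4 + 3.2Pb. Setting this equal to demand: 819 - 9Pb = -13.4 + 3.2Pb, so Pb = 4162/61.
Sellers receive Ps = 4162/61 + 48 = 7090/61; Q' = 819 − 9·(4162/61) = 12501/61.
Government outlay = subsidy × quantity = 48 × 12501/61 = 600048/61.

Government cost = 600048/61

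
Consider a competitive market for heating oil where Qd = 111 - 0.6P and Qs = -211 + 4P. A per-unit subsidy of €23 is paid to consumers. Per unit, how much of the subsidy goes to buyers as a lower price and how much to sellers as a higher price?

Pre-subsidy: 111 - 0.6P = -211 + 4P gives P* = 70, Q* = 69.
With the rebate, buyers effectively pay Pb = Ps − 23, where Ps is the price sellers receive.
Demand in terms of Ps becomes Qd = 111 − 0.6(Ps − 23) = 124.8 - 0.6Ps. Setting this equal to supply: 124.8 - 0.6Ps = -211 + 4Ps, so Ps = 73.
Buyers pay Pb = 73 − 23 = 50; Q' = -211 + 4·73 = 81.
Buyers' price falls by P* − Pb = 70 − 50 = 20; sellers' price rises by Ps − P* = 73 − 70 = 3.

Buyers gain €20 per unit; sellers gain €3 per unit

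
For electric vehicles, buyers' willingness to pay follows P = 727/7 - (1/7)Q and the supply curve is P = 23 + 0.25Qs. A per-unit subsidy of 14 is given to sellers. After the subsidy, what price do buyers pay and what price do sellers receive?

Buyers pay 763/11; sellers receive 917/11

Pre-subsidy: 727/7 - (1/7)Q = 23 + 0.25Q gives Q* = 2264/11 and P* = 819/11.
With the subsidy, sellers receive Ps = Pb + 14 for each unit, where Pb is the price buyers pay.
On the curves, Pb = 727/7 - (1/7)Q and Ps = 23 + 0.25Q; the wedge Ps − Pb = 14 gives 23 + 0.25Q − (727/7 - (1/7)Q) = 14, so Q' = 2656/11.
Then Pb = 727/7 − (1/7)·(2656/11) = 763/11 and Ps = 23 + 0.25·(2656/11) = 917/11.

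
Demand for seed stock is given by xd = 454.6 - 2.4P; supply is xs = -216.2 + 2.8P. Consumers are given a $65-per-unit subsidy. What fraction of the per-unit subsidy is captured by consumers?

Consumer share = 7/13

Pre-subsidy: 454.6 - 2.4P = -216.2 + 2.8P gives P* = 129, x* = 145.
With the rebate, buyers effectively pay Pb = Ps − 65, where Ps is the price sellers receive.
Demand in terms of Ps becomes xd = 454.6 − 2.4(Ps − 65) = 610.6 - 2.4Ps. Setting this equal to supply: 610.6 - 2.4Ps = -216.2 + 2.8Ps, so Ps = 159.
Buyers pay Pb = 159 − 65 = 94; x' = -216.2 + 2.8·159 = 229.
Buyers' price falls by P* − Pb = 129 − 94 = 35; sellers' price rises by Ps − P* = 159 − 129 = 30.
So consumers capture 35/65 = 7/13 of each unit of subsidy.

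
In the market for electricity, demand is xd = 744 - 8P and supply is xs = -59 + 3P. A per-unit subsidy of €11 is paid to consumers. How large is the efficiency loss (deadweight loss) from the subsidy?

Pre-subsidy: 744 - 8P = -59 + 3P gives P* = 73, x* = 160.
With the rebate, buyers effectively pay Pb = Ps − 11, where Ps is the price sellers receive.
Demand in terms of Ps becomes xd = 744 − 8(Ps − 11) = 832 - 8Ps. Setting this equal to supply: 832 - 8Ps = -59 + 3Ps, so Ps = 81.
Buyers pay Pb = 81 − 11 = 70; x' = -59 + 3·81 = 184.
The subsidy expands output by 184 − 160 = 24 past the efficient level; on those units the gap between marginal cost and willingness to pay runs from 0 up to 11.
DWL = ½ × 11 × 24 = 132.

Deadweight loss = €132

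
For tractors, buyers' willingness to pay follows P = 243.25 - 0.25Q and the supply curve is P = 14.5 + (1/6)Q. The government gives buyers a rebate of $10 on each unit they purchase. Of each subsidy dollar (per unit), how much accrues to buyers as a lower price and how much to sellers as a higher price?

Pre-subsidy: 243.25 - 0.25Q = 14.5 + (1/6)Q gives Q* = 549 and P* = 106.
With the rebate, buyers effectively pay Pb = Ps − 10, where Ps is the price sellers receive.
On the curves, Pb = 243.25 - 0.25Q and Ps = 14.5 + (1/6)Q; the wedge Ps − Pb = 10 gives 14.5 + (1/6)Q − (243.25 - 0.25Q) = 10, so Q' = 573.
Then Pb = 243.25 − 0.25·573 = 100 and Ps = 14.5 + (1/6)·573 = 110.
Buyers' price falls by P* − Pb = 106 − 100 = 6; sellers' price rises by Ps − P* = 110 − 106 = 4.

Buyers gain $6 per unit; sellers gain $4 per unit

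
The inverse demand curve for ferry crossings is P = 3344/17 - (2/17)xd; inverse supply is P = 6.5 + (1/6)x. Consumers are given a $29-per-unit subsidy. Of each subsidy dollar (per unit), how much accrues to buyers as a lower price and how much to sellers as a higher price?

Buyers gain $12 per unit; sellers gain $17 per unit

Pre-subsidy: 3344/17 - (2/17)x = 6.5 + (1/6)x gives x* = 669 and P* = 118.
With the rebate, buyers effectively pay Pb = Ps − 29, where Ps is the price sellers receive.
On the curves, Pb = 3344/17 - (2/17)x and Ps = 6.5 + (1/6)x; the wedge Ps − Pb = 29 gives 6.5 + (1/6)x − (3344/17 - (2/17)x) = 29, so x' = 771.
Then Pb = 3344/17 − (2/17)·771 = 106 and Ps = 6.5 + (1/6)·771 = 135.
Buyers' price falls by P* − Pb = 118 − 106 = 12; sellers' price rises by Ps − P* = 135 − 118 = 17.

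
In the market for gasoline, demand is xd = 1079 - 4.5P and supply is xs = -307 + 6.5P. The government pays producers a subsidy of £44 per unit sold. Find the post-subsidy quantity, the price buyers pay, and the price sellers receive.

Pre-subsidy: 1079 - 4.5P = -307 + 6.5P gives P* = 126, x* = 512.
With the subsidy, sellers receive Ps = Pb + 44 for each unit, where Pb is the price buyers pay.
Supply in terms of Pb becomes xs = -307 + 6.5(Pb + 44) = -21 + 6.5Pb. Setting this equal to demand: 1079 - 4.5Pb = -21 + 6.5Pb, so Pb = 100.
Sellers receive Ps = 100 + 44 = 144; x' = 1079 − 4.5·100 = 629.

x' = 629; buyers pay £100; sellers receive £144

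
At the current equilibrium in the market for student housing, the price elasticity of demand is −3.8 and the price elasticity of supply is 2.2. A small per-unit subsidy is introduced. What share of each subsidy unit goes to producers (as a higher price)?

For a small subsidy around the equilibrium, the benefit split depends on the relative slopes, which at a point are proportional to the elasticities.
Buyer share = εs/(εs + |εd|) = 2.2/(2.2 + 3.8) = 11/30; seller share = |εd|/(εs + |εd|) = 19/30.
So producers capture 19/30 of the subsidy.

Producer share = 19/30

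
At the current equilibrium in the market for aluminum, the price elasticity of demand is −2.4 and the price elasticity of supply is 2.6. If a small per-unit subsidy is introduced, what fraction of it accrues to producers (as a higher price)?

Producer share = 0.48

For a small subsidy around the equilibrium, the benefit split depends on the relative slopes, which at a point are proportional to the elasticities.
Buyer share = εs/(εs + |εd|) = 2.6/(2.6 + 2.4) = 0.52; seller share = |εd|/(εs + |εd|) = 0.48.
So producers capture 0.48 of the subsidy.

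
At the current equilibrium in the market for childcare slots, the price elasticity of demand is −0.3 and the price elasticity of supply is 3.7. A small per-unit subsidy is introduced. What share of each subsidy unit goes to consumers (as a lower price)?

For a small subsidy around the equilibrium, the benefit split depends on the relative slopes, which at a point are proportional to the elasticities.
Buyer share = εs/(εs + |εd|) = 3.7/(3.7 + 0.3) = 0.925; seller share = |εd|/(εs + |εd|) = 0.075.

Consumer share = 0.925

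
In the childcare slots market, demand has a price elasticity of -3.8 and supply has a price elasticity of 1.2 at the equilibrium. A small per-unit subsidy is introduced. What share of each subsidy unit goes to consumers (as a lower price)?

Consumer share = 0.24

For a small subsidy around the equilibrium, the benefit split depends on the relative slopes, which at a point are proportional to the elasticities.
Buyer share = εs/(εs + |εd|) = 1.2/(1.2 + 3.8) = 0.24; seller share = |εd|/(εs + |εd|) = 0.76.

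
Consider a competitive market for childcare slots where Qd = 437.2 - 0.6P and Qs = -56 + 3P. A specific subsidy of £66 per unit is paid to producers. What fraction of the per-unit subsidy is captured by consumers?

Pre-subsidy: 437.2 - 0.6P = -56 + 3P gives P* = 137, Q* = 355.
With the subsidy, sellers receive Ps = Pb + 66 for each unit, where Pb is the price buyers pay.
Supply in terms of Pb becomes Qs = -56 + 3(Pb + 66) = 142 + 3Pb. Setting this equal to demand: 437.2 - 0.6Pb = 142 + 3Pb, so Pb = 82.
Sellers receive Ps = 82 + 66 = 148; Q' = 437.2 − 0.6·82 = 388.
Buyers' price falls by P* − Pb = 137 − 82 = 55; sellers' price rises by Ps − P* = 148 − 137 = 11.
So consumers capture 55/66 = 5/6 of each unit of subsidy.

Consumer share = 5/6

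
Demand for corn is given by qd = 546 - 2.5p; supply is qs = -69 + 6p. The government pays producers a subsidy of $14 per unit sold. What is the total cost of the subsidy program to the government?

Government cost = 92778/17

Pre-subsidy: 546 - 2.5p = -69 + 6p gives p* = 1230/17, q* = 6207/17.
With the subsidy, sellers receive ps = pb + 14 for each unit, where pb is the price buyers pay.
Supply in terms of pb becomes qs = -69 + 6(pb + 14) = 15 + 6pb. Setting this equal to demand: 546 - 2.5pb = 15 + 6pb, so pb = 1062/17.
Sellers receive ps = 1062/17 + 14 = 1300/17; q' = 546 − 2.5·(1062/17) = 6627/17.
Government outlay = subsidy × quantity = 14 × 6627/17 = 92778/17.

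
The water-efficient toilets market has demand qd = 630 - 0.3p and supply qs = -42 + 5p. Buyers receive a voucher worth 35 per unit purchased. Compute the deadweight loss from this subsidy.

Deadweight loss = 18375/106

Pre-subsidy: 630 - 0.3p = -42 + 5p gives p* = 6720/53, q* = 31374/53.
With the rebate, buyers effectively pay pb = ps − 35, where ps is the price sellers receive.
Demand in terms of ps becomes qd = 630 − 0.3(ps − 35) = 640.5 - 0.3ps. Setting this equal to supply: 640.5 - 0.3ps = -42 + 5ps, so ps = 6825/53.
Buyers pay pb = 6825/53 − 35 = 4970/53; q' = -42 + 5·(6825/53) = 31899/53.
The subsidy expands output by 31899/53 − 31374/53 = 525/53 past the efficient level; on those units the gap between marginal cost and willingness to pay runs from 0 up to 35.
DWL = ½ × 35 × 525/53 = 18375/106.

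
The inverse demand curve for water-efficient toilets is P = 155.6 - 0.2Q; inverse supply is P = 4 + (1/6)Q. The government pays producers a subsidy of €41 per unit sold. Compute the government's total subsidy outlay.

Pre-subsidy: 155.6 - 0.2Q = 4 + (1/6)Q gives Q* = 4548/11 and P* = 802/11.
With the subsidy, sellers receive Ps = Pb + 41 for each unit, where Pb is the price buyers pay.
On the curves, Pb = 155.6 - 0.2Q and Ps = 4 + (1/6)Q; the wedge Ps − Pb = 41 gives 4 + (1/6)Q − (155.6 - 0.2Q) = 41, so Q' = 5778/11.
Then Pb = 155.6 − 0.2·(5778/11) = 556/11 and Ps = 4 + (1/6)·(5778/11) = 1007/11.
Government outlay = subsidy × quantity = 41 × 5778/11 = 236898/11.

Government cost = 236898/11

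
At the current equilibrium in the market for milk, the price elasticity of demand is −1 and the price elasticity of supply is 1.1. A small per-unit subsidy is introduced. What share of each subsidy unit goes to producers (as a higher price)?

Producer share = 10/21

For a small subsidy around the equilibrium, the benefit split depends on the relative slopes, which at a point are proportional to the elasticities.
Buyer share = εs/(εs + |εd|) = 1.1/(1.1 + 1) = 11/21; seller share = |εd|/(εs + |εd|) = 10/21.
So producers capture 10/21 of the subsidy.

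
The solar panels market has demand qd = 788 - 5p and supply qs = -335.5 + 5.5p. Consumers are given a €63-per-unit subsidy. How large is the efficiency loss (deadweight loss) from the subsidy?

Pre-subsidy: 788 - 5p = -335.5 + 5.5p gives p* = 107, q* = 253.
With the rebate, buyers effectively pay pb = ps − 63, where ps is the price sellers receive.
Demand in terms of ps becomes qd = 788 − 5(ps − 63) = 1103 - 5ps. Setting this equal to supply: 1103 - 5ps = -335.5 + 5.5ps, so ps = 137.
Buyers pay pb = 137 − 63 = 74; q' = -335.5 + 5.5·137 = 418.
The subsidy expands output by 418 − 253 = 165 past the efficient level; on those units the gap between marginal cost and willingness to pay runs from 0 up to 63.
DWL = ½ × 63 × 165 = 5197.5.

Deadweight loss = €5197.5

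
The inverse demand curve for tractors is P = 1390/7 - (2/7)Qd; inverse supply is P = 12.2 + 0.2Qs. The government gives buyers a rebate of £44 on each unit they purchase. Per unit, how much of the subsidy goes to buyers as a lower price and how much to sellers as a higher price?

Pre-subsidy: 1390/7 - (2/7)Q = 12.2 + 0.2Q gives Q* = 6523/17 and P* = 1512/17.
With the rebate, buyers effectively pay Pb = Ps − 44, where Ps is the price sellers receive.
On the curves, Pb = 1390/7 - (2/7)Q and Ps = 12.2 + 0.2Q; the wedge Ps − Pb = 44 gives 12.2 + 0.2Q − (1390/7 - (2/7)Q) = 44, so Q' = 8063/17.
Then Pb = 1390/7 − (2/7)·(8063/17) = 1072/17 and Ps = 12.2 + 0.2·(8063/17) = 1820/17.
Buyers' price falls by P* − Pb = 1512/17 − 1072/17 = 440/17; sellers' price rises by Ps − P* = 1820/17 − 1512/17 = 308/17.

Buyers gain 440/17 per unit; sellers gain 308/17 per unit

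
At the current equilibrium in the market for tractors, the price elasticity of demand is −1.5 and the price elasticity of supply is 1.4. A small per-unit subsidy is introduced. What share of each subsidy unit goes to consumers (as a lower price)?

Consumer share = 14/29

For a small subsidy around the equilibrium, the benefit split depends on the relative slopes, which at a point are proportional to the elasticities.
Buyer share = εs/(εs + |εd|) = 1.4/(1.4 + 1.5) = 14/29; seller share = |εd|/(εs + |εd|) = 15/29.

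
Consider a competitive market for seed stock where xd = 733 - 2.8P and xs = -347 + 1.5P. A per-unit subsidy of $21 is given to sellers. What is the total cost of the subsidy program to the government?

Government cost = 45381/43

Pre-subsidy: 733 - 2.8P = -347 + 1.5P gives P* = 10800/43, x* = 1279/43.
With the subsidy, sellers receive Ps = Pb + 21 for each unit, where Pb is the price buyers pay.
Supply in terms of Pb becomes xs = -347 + 1.5(Pb + 21) = -315.5 + 1.5Pb. Setting this equal to demand: 733 - 2.8Pb = -315.5 + 1.5Pb, so Pb = 10485/43.
Sellers receive Ps = 10485/43 + 21 = 11388/43; x' = 733 − 2.8·(10485/43) = 2161/43.
Government outlay = subsidy × quantity = 21 × 2161/43 = 45381/43.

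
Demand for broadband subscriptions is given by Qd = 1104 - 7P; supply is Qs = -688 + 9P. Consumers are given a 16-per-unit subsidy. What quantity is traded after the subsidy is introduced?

Q' = 383

Pre-subsidy: 1104 - 7P = -688 + 9P gives P* = 112, Q* = 320.
With the rebate, buyers effectively pay Pb = Ps − 16, where Ps is the price sellers receive.
Demand in terms of Ps becomes Qd = 1104 − 7(Ps − 16) = 1216 - 7Ps. Setting this equal to supply: 1216 - 7Ps = -688 + 9Ps, so Ps = 119.
Buyers pay Pb = 119 − 16 = 103; Q' = -688 + 9·119 = 383.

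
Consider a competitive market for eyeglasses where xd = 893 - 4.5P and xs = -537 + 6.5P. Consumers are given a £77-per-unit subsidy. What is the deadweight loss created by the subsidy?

Deadweight loss = £7882.875

Pre-subsidy: 893 - 4.5P = -537 + 6.5P gives P* = 130, x* = 308.
With the rebate, buyers effectively pay Pb = Ps − 77, where Ps is the price sellers receive.
Demand in terms of Ps becomes xd = 893 − 4.5(Ps − 77) = 1239.5 - 4.5Ps. Setting this equal to supply: 1239.5 - 4.5Ps = -537 + 6.5Ps, so Ps = 161.5.
Buyers pay Pb = 161.5 − 77 = 84.5; x' = -537 + 6.5·161.5 = 512.75.
The subsidy expands output by 512.75 − 308 = 204.75 past the efficient level; on those units the gap between marginal cost and willingness to pay runs from 0 up to 77.
DWL = ½ × 77 × 204.75 = 7882.875.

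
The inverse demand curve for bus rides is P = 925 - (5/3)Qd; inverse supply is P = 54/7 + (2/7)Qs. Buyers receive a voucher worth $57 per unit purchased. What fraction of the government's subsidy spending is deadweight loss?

Pre-subsidy: 925 - (5/3)Q = 54/7 + (2/7)Q gives Q* = 19263/41 and P* = 5820/41.
With the rebate, buyers effectively pay Pb = Ps − 57, where Ps is the price sellers receive.
On the curves, Pb = 925 - (5/3)Q and Ps = 54/7 + (2/7)Q; the wedge Ps − Pb = 57 gives 54/7 + (2/7)Q − (925 - (5/3)Q) = 57, so Q' = 20460/41.
Then Pb = 925 − (5/3)·(20460/41) = 3825/41 and Ps = 54/7 + (2/7)·(20460/41) = 6162/41.
ΔCS = ½(19263/41 + 20460/41)(5820/41 − 3825/41) = 79247385/3362; ΔPS = ½(19263/41 + 20460/41)(6162/41 − 5820/41) = 6792633/1681.
Government spending = 57 × 20460/41 = 1166220/41.
DWL = ½ × 57 × (20460/41 − 19263/41) = 68229/82; fraction = (68229/82) / (1166220/41) = 399/13640.

DWL / government spending = 399/13640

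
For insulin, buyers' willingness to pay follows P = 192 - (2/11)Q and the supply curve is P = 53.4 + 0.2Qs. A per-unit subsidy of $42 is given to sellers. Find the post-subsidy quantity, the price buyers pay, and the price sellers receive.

Pre-subsidy: 192 - (2/11)Q = 53.4 + 0.2Q gives Q* = 363 and P* = 126.
With the subsidy, sellers receive Ps = Pb + 42 for each unit, where Pb is the price buyers pay.
On the curves, Pb = 192 - (2/11)Q and Ps = 53.4 + 0.2Q; the wedge Ps − Pb = 42 gives 53.4 + 0.2Q − (192 - (2/11)Q) = 42, so Q' = 473.
Then Pb = 192 − (2/11)·473 = 106 and Ps = 53.4 + 0.2·473 = 148.

Q' = 473; buyers pay $106; sellers receive $148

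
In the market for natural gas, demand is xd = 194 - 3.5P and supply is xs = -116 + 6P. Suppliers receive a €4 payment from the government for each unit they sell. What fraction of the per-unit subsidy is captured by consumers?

Pre-subsidy: 194 - 3.5P = -116 + 6P gives P* = 620/19, x* = 1516/19.
With the subsidy, sellers receive Ps = Pb + 4 for each unit, where Pb is the price buyers pay.
Supply in terms of Pb becomes xs = -116 + 6(Pb + 4) = -92 + 6Pb. Setting this equal to demand: 194 - 3.5Pb = -92 + 6Pb, so Pb = 572/19.
Sellers receive Ps = 572/19 + 4 = 648/19; x' = 194 − 3.5·(572/19) = 1684/19.
Buyers' price falls by P* − Pb = 620/19 − 572/19 = 48/19; sellers' price rises by Ps − P* = 648/19 − 620/19 = 28/19.
So consumers capture (48/19)/4 = 12/19 of each unit of subsidy.

Consumer share = 12/19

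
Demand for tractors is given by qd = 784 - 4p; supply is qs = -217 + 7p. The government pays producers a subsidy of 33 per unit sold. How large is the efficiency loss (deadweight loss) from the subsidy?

Deadweight loss = 1386

Pre-subsidy: 784 - 4p = -217 + 7p gives p* = 91, q* = 420.
With the subsidy, sellers receive ps = pb + 33 for each unit, where pb is the price buyers pay.
Supply in terms of pb becomes qs = -217 + 7(pb + 33) = 14 + 7pb. Setting this equal to demand: 784 - 4pb = 14 + 7pb, so pb = 70.
Sellers receive ps = 70 + 33 = 103; q' = 784 − 4·70 = 504.
The subsidy expands output by 504 − 420 = 84 past the efficient level; on those units the gap between marginal cost and willingness to pay runs from 0 up to 33.
DWL = ½ × 33 × 84 = 1386.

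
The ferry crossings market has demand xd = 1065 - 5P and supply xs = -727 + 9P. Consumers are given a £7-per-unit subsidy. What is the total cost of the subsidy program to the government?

Pre-subsidy: 1065 - 5P = -727 + 9P gives P* = 128, x* = 425.
With the rebate, buyers effectively pay Pb = Ps − 7, where Ps is the price sellers receive.
Demand in terms of Ps becomes xd = 1065 − 5(Ps − 7) = 1100 - 5Ps. Setting this equal to supply: 1100 - 5Ps = -727 + 9Ps, so Ps = 130.5.
Buyers pay Pb = 130.5 − 7 = 123.5; x' = -727 + 9·130.5 = 447.5.
Government outlay = subsidy × quantity = 7 × 447.5 = 3132.5.

Government cost = £3132.5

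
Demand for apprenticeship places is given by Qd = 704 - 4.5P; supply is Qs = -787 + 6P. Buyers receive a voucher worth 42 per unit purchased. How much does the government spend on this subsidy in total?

Government cost = 7266

Pre-subsidy: 704 - 4.5P = -787 + 6P gives P* = 142, Q* = 65.
With the rebate, buyers effectively pay Pb = Ps − 42, where Ps is the price sellers receive.
Demand in terms of Ps becomes Qd = 704 − 4.5(Ps − 42) = 893 - 4.5Ps. Setting this equal to supply: 893 - 4.5Ps = -787 + 6Ps, so Ps = 160.
Buyers pay Pb = 160 − 42 = 118; Q' = -787 + 6·160 = 173.
Government outlay = subsidy × quantity = 42 × 173 = 7266.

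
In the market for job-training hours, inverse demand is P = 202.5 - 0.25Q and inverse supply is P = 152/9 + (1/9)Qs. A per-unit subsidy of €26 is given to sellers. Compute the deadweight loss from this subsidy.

Pre-subsidy: 202.5 - 0.25Q = 152/9 + (1/9)Q gives Q* = 514 and P* = 74.
With the subsidy, sellers receive Ps = Pb + 26 for each unit, where Pb is the price buyers pay.
On the curves, Pb = 202.5 - 0.25Q and Ps = 152/9 + (1/9)Q; the wedge Ps − Pb = 26 gives 152/9 + (1/9)Q − (202.5 - 0.25Q) = 26, so Q' = 586.
Then Pb = 202.5 − 0.25·586 = 56 and Ps = 152/9 + (1/9)·586 = 82.
The subsidy expands output by 586 − 514 = 72 past the efficient level; on those units the gap between marginal cost and willingness to pay runs from 0 up to 26.
DWL = ½ × 26 × 72 = 936.

Deadweight loss = €936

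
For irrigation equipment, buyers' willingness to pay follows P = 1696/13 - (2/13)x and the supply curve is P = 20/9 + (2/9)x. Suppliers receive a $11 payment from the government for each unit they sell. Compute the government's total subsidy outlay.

Government cost = $4072.75

Pre-subsidy: 1696/13 - (2/13)x = 20/9 + (2/9)x gives x* = 341 and P* = 78.
With the subsidy, sellers receive Ps = Pb + 11 for each unit, where Pb is the price buyers pay.
On the curves, Pb = 1696/13 - (2/13)x and Ps = 20/9 + (2/9)x; the wedge Ps − Pb = 11 gives 20/9 + (2/9)x − (1696/13 - (2/13)x) = 11, so x' = 370.25.
Then Pb = 1696/13 − (2/13)·370.25 = 73.5 and Ps = 20/9 + (2/9)·370.25 = 84.5.
Government outlay = subsidy × quantity = 11 × 370.25 = 4072.75.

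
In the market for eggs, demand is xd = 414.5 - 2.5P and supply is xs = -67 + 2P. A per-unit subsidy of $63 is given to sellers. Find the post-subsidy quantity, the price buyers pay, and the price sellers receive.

Pre-subsidy: 414.5 - 2.5P = -67 + 2P gives P* = 107, x* = 147.
With the subsidy, sellers receive Ps = Pb + 63 for each unit, where Pb is the price buyers pay.
Supply in terms of Pb becomes xs = -67 + 2(Pb + 63) = 59 + 2Pb. Setting this equal to demand: 414.5 - 2.5Pb = 59 + 2Pb, so Pb = 79.
Sellers receive Ps = 79 + 63 = 142; x' = 414.5 − 2.5·79 = 217.

x' = 217; buyers pay $79; sellers receive $142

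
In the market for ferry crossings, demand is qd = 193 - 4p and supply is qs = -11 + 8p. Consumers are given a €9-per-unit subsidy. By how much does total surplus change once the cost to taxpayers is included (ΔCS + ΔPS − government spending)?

Net change in total surplus = -€108

Pre-subsidy: 193 - 4p = -11 + 8p gives p* = 17, q* = 125.
With the rebate, buyers effectively pay pb = ps − 9, where ps is the price sellers receive.
Demand in terms of ps becomes qd = 193 − 4(ps − 9) = 229 - 4ps. Setting this equal to supply: 229 - 4ps = -11 + 8ps, so ps = 20.
Buyers pay pb = 20 − 9 = 11; q' = -11 + 8·20 = 149.
ΔCS = ½(125 + 149)(17 − 11) = 822; ΔPS = ½(125 + 149)(20 − 17) = 411.
Government spending = 9 × 149 = 1341.
Net change = 822 + 411 − 1341 = -108. The loss equals the DWL triangle ½·9·24.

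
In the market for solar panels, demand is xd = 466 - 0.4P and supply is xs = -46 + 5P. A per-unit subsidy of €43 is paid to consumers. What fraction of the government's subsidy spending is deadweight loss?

Pre-subsidy: 466 - 0.4P = -46 + 5P gives P* = 2560/27, x* = 11558/27.
With the rebate, buyers effectively pay Pb = Ps − 43, where Ps is the price sellers receive.
Demand in terms of Ps becomes xd = 466 − 0.4(Ps − 43) = 483.2 - 0.4Ps. Setting this equal to supply: 483.2 - 0.4Ps = -46 + 5Ps, so Ps = 98.
Buyers pay Pb = 98 − 43 = 55; x' = -46 + 5·98 = 444.
ΔCS = ½(11558/27 + 444)(2560/27 − 55) = 12655975/729; ΔPS = ½(11558/27 + 444)(98 − 2560/27) = 1012478/729.
Government spending = 43 × 444 = 19092.
DWL = ½ × 43 × (444 − 11558/27) = 9245/27; fraction = (9245/27) / 19092 = 215/11988.

DWL / government spending = 215/11988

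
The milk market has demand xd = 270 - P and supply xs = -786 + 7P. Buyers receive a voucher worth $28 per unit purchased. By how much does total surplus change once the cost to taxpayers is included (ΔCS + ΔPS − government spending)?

Net change in total surplus = -$343

Pre-subsidy: 270 - P = -786 + 7P gives P* = 132, x* = 138.
With the rebate, buyers effectively pay Pb = Ps − 28, where Ps is the price sellers receive.
Demand in terms of Ps becomes xd = 270 − 1(Ps − 28) = 298 - Ps. Setting this equal to supply: 298 - Ps = -786 + 7Ps, so Ps = 135.5.
Buyers pay Pb = 135.5 − 28 = 107.5; x' = -786 + 7·135.5 = 162.5.
ΔCS = ½(138 + 162.5)(132 − 107.5) = 3681.125; ΔPS = ½(138 + 162.5)(135.5 − 132) = 525.875.
Government spending = 28 × 162.5 = 4550.
Net change = 3681.125 + 525.875 − 4550 = -343. The loss equals the DWL triangle ½·28·24.5.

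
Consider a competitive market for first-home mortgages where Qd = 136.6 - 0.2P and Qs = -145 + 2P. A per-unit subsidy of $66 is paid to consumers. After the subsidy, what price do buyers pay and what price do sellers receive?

Pre-subsidy: 136.6 - 0.2P = -145 + 2P gives P* = 128, Q* = 111.
With the rebate, buyers effectively pay Pb = Ps − 66, where Ps is the price sellers receive.
Demand in terms of Ps becomes Qd = 136.6 − 0.2(Ps − 66) = 149.8 - 0.2Ps. Setting this equal to supply: 149.8 - 0.2Ps = -145 + 2Ps, so Ps = 134.
Buyers pay Pb = 134 − 66 = 68; Q' = -145 + 2·134 = 123.

Buyers pay $68; sellers receive $134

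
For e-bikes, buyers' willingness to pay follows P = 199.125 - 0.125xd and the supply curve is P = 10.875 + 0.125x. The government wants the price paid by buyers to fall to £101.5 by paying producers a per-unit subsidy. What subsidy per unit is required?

Required subsidy s = £7 per unit

At a buyer price of 101.5, quantity demanded is 1593 − 8·101.5 = 781.
Sellers supply 781 only when they receive Ps = 10.875 + 0.125·781 = 108.5.
s = Ps − Pb = 108.5 − 101.5 = 7.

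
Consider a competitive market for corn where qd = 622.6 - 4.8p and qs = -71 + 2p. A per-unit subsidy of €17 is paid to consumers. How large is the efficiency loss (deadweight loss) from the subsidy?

Pre-subsidy: 622.6 - 4.8p = -71 + 2p gives p* = 102, q* = 133.
With the rebate, buyers effectively pay pb = ps − 17, where ps is the price sellers receive.
Demand in terms of ps becomes qd = 622.6 − 4.8(ps − 17) = 704.2 - 4.8ps. Setting this equal to supply: 704.2 - 4.8ps = -71 + 2ps, so ps = 114.
Buyers pay pb = 114 − 17 = 97; q' = -71 + 2·114 = 157.
The subsidy expands output by 157 − 133 = 24 past the efficient level; on those units the gap between marginal cost and willingness to pay runs from 0 up to 17.
DWL = ½ × 17 × 24 = 204.

Deadweight loss = €204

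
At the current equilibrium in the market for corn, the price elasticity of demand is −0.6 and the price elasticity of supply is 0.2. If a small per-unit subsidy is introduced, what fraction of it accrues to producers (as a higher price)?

Producer share = 0.75

For a small subsidy around the equilibrium, the benefit split depends on the relative slopes, which at a point are proportional to the elasticities.
Buyer share = εs/(εs + |εd|) = 0.2/(0.2 + 0.6) = 0.25; seller share = |εd|/(εs + |εd|) = 0.75.
So producers capture 0.75 of the subsidy.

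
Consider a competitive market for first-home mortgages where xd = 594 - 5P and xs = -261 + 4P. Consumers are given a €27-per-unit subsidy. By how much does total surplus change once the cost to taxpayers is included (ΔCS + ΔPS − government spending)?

Net change in total surplus = -€810

Pre-subsidy: 594 - 5P = -261 + 4P gives P* = 95, x* = 119.
With the rebate, buyers effectively pay Pb = Ps − 27, where Ps is the price sellers receive.
Demand in terms of Ps becomes xd = 594 − 5(Ps − 27) = 729 - 5Ps. Setting this equal to supply: 729 - 5Ps = -261 + 4Ps, so Ps = 110.
Buyers pay Pb = 110 − 27 = 83; x' = -261 + 4·110 = 179.
ΔCS = ½(119 + 179)(95 − 83) = 1788; ΔPS = ½(119 + 179)(110 − 95) = 2235.
Government spending = 27 × 179 = 4833.
Net change = 1788 + 2235 − 4833 = -810. The loss equals the DWL triangle ½·27·60.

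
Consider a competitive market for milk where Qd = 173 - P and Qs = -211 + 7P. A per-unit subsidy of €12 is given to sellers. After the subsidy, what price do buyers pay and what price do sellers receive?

Buyers pay €37.5; sellers receive €49.5

Pre-subsidy: 173 - P = -211 + 7P gives P* = 48, Q* = 125.
With the subsidy, sellers receive Ps = Pb + 12 for each unit, where Pb is the price buyers pay.
Supply in terms of Pb becomes Qs = -211 + 7(Pb + 12) = -127 + 7Pb. Setting this equal to demand: 173 - Pb = -127 + 7Pb, so Pb = 37.5.
Sellers receive Ps = 37.5 + 12 = 49.5; Q' = 173 − 1·37.5 = 135.5.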